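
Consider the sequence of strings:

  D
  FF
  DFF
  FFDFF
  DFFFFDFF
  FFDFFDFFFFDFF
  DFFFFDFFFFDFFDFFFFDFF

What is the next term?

FFDFFDFFFFDFFDFFFFDFFFFDFFDFFFFDFF

This is a Fibonacci-style word recurrence s(k) = s(k−2)·s(k−1): e.g. D·FF = DFF.
So term 8 is FFDFFDFFFFDFF·DFFFFDFFFFDFFDFFFFDFF.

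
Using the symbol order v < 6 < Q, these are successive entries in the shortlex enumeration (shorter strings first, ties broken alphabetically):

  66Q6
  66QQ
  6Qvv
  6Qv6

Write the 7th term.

Stepping forward 3 times from 6Qv6: 6Qv6 → 6QvQ → 6Q6v, then the target.

6Q66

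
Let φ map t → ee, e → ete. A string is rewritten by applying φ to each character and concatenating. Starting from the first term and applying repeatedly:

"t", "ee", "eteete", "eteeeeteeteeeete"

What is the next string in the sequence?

eteeeeteeteeteeteeeeteeteeeeteeteeteeteeeete

Replace each of the 16 characters of eteeeeteeteeeete in place — ete ee ete ete ete ete ee ete ete ee ete ete ete ete ee ete — and concatenate.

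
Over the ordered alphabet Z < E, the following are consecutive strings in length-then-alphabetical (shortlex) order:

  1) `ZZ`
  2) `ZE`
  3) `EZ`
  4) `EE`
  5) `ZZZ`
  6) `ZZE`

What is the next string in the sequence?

The successor of ZZE increments the rightmost position that isn't already E and resets every position after it to Z.

ZEZ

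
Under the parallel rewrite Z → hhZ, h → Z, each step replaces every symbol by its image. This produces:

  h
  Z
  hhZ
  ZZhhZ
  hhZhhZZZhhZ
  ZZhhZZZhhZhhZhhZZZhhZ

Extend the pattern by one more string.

Rewriting the 21 symbols of ZZhhZZZhhZhhZhhZZZhhZ one by one yields hhZ hhZ Z Z hhZ hhZ hhZ Z Z hhZ Z Z hhZ Z Z hhZ hhZ hhZ Z Z hhZ; concatenated:

hhZhhZZZhhZhhZhhZZZhhZZZhhZZZhhZhhZhhZZZhhZ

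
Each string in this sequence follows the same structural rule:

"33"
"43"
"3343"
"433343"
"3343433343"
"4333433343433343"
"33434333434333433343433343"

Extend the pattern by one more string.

433343334343334333434333434333433343433343

This is a Fibonacci-style word recurrence s(k) = s(k−2)·s(k−1): e.g. 33·43 = 3343.
Continuing: 4333433343433343 · 33434333434333433343433343 gives term 8.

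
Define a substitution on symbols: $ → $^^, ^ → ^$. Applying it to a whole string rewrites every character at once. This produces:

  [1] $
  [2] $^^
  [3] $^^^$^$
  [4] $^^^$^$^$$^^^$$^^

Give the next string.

Rewriting the 17 symbols of $^^^$^$^$$^^^$$^^ one by one yields $^^ ^$ ^$ ^$ $^^ ^$ $^^ ^$ $^^ $^^ ^$ ^$ ^$ $^^ $^^ ^$ ^$; concatenated:

$^^^$^$^$$^^^$$^^^$$^^$^^^$^$^$$^^$^^^$^$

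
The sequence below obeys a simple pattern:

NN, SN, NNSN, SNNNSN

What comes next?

From term 3 onward, concatenate the second-to-last term with the last: NN·SN = NNSN, SN·NNSN = SNNNSN, …
The next term joins NNSN and SNNNSN.

NNSNSNNNSN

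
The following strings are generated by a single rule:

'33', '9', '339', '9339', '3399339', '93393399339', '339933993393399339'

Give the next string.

This is a Fibonacci-style word recurrence s(k) = s(k−2)·s(k−1): e.g. 33·9 = 339.
Continuing: 93393399339 · 339933993393399339 gives term 8.

93393399339339933993393399339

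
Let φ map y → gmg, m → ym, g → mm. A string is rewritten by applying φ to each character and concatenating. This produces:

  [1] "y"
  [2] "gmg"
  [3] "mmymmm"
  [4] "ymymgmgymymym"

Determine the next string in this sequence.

gmgymgmgymmmymmmgmgymgmgymgmgym

φ(ymymgmgymymym) expands symbol-by-symbol to gmg ym gmg ym mm ym mm gmg ym gmg ym gmg ym; joining the 13 pieces gives the next term.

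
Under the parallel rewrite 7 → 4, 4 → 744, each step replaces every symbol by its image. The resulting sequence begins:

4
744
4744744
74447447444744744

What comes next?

47447447444744744474474474447447444744744

Applying the rule to each of the 17 symbols of 74447447444744744 gives the pieces 4 744 744 744 4 744 744 4 744 744 744 4 744 744 4 744 744, which concatenate to the answer.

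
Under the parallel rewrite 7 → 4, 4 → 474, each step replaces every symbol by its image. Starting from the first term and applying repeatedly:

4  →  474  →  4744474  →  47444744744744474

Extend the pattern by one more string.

Applying the rule to each of the 17 symbols of 47444744744744474 gives the pieces 474 4 474 474 474 4 474 474 4 474 474 4 474 474 474 4 474, which concatenate to the answer.

47444744744744474474447447444744744744474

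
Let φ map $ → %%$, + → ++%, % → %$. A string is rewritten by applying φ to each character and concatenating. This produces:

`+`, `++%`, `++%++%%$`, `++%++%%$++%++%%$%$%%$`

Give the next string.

++%++%%$++%++%%$%$%%$++%++%%$++%++%%$%$%%$%$%%$%$%$%%$

Replace each of the 21 characters of ++%++%%$++%++%%$%$%%$ in place — ++% ++% %$ ++% ++% %$ %$ %%$ ++% ++% %$ ++% ++% %$ %$ %%$ %$ %%$ %$ %$ %%$ — and concatenate.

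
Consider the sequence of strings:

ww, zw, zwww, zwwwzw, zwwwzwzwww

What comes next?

From term 3 onward, concatenate the last term with the second-to-last: zw·ww = zwww, zwww·zw = zwwwzw, …
So term 6 is zwwwzwzwww·zwwwzw.

zwwwzwzwwwzwwwzw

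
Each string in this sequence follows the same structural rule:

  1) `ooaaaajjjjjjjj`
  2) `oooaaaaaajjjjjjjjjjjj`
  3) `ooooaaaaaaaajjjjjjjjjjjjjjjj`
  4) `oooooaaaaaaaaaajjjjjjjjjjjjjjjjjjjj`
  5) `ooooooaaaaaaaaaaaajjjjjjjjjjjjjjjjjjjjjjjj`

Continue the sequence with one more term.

oooooooaaaaaaaaaaaaaajjjjjjjjjjjjjjjjjjjjjjjjjjjj

Each string has the form o^{n} a^{2n} j^{4n}, where the shown terms are n = 2, 3, 4, 5, 6.
Setting n = 7 gives 7, 14, 28 characters in each block.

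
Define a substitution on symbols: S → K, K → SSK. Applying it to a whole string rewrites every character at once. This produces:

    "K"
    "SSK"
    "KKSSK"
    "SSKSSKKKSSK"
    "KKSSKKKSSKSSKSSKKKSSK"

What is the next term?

φ(KKSSKKKSSKSSKSSKKKSSK) expands symbol-by-symbol to SSK SSK K K SSK SSK SSK K K SSK K K SSK K K SSK SSK SSK K K SSK; joining the 21 pieces gives the next term.

SSKSSKKKSSKSSKSSKKKSSKKKSSKKKSSKSSKSSKKKSSK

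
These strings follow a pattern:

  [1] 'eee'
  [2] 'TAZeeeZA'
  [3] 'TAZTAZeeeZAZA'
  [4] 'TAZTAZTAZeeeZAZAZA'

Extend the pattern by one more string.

s(k+1) = TAZ·s(k)·ZA, so each term gains TAZ as a prefix and ZA as a suffix.
Applying this once more to TAZTAZTAZeeeZAZAZA:

TAZTAZTAZTAZeeeZAZAZAZA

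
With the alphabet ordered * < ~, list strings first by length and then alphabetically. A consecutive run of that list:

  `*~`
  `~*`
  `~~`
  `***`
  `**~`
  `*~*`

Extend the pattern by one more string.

*~~

Treat *~* as a base-2 numeral over the given alphabet and add one, carrying through any trailing ~'s.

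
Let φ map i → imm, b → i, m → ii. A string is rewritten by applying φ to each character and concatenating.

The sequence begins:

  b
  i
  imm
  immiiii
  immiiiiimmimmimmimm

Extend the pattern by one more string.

Applying the rule to each of the 19 symbols of immiiiiimmimmimmimm gives the pieces imm ii ii imm imm imm imm imm ii ii imm ii ii imm ii ii imm ii ii, which concatenate to the answer.

immiiiiimmimmimmimmimmiiiiimmiiiiimmiiiiimmiiii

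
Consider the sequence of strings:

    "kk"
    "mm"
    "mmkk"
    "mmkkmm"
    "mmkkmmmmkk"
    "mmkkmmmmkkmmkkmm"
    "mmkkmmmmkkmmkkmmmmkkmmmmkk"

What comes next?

Each term (from the third on) is the previous term followed by the one before it: term 3 = mm·kk = mmkk.
Continuing: mmkkmmmmkkmmkkmmmmkkmmmmkk · mmkkmmmmkkmmkkmm gives term 8.

mmkkmmmmkkmmkkmmmmkkmmmmkkmmkkmmmmkkmmkkmm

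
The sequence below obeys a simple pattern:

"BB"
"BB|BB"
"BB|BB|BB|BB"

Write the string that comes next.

Each string is two copies of the previous one joined by '|'.
One more doubling of BB|BB|BB|BB gives the answer.

BB|BB|BB|BB|BB|BB|BB|BB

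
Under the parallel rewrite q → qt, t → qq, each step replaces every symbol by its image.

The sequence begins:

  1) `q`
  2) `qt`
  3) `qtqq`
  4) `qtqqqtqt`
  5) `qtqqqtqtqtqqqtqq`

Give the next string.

qtqqqtqtqtqqqtqqqtqqqtqtqtqqqtqt

Replace each of the 16 characters of qtqqqtqtqtqqqtqq in place — qt qq qt qt qt qq qt qq qt qq qt qt qt qq qt qt — and concatenate.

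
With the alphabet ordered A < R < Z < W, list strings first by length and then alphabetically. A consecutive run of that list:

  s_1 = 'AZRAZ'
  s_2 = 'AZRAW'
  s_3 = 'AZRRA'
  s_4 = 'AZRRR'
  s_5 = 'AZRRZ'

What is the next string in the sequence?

AZRRW

Find the rightmost character of AZRRZ below W, bump it to the next letter, and reset everything to its right to A.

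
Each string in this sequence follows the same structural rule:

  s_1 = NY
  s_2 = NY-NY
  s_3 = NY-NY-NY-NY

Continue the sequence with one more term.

s(k+1) = s(k)·-·s(k) — each term doubles the last with '-' between the halves.
So the next term is two copies of NY-NY-NY-NY with '-' between the halves.

NY-NY-NY-NY-NY-NY-NY-NY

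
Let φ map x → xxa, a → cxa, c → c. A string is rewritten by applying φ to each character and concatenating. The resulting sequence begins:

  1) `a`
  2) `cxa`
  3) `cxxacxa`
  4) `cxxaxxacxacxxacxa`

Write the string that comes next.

Rewriting the 17 symbols of cxxaxxacxacxxacxa one by one yields c xxa xxa cxa xxa xxa cxa c xxa cxa c xxa xxa cxa c xxa cxa; concatenated:

cxxaxxacxaxxaxxacxacxxacxacxxaxxacxacxxacxa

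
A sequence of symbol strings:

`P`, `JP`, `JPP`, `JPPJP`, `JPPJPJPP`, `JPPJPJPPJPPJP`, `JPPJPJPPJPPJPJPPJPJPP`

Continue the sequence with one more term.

This is a Fibonacci-style word recurrence s(k) = s(k−1)·s(k−2): e.g. JP·P = JPP.
So term 8 is JPPJPJPPJPPJPJPPJPJPP·JPPJPJPPJPPJP.

JPPJPJPPJPPJPJPPJPJPPJPPJPJPPJPPJP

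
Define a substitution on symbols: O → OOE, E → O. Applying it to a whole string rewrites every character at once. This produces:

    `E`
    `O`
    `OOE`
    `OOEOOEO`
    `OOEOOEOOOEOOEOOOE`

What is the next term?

Rewriting the 17 symbols of OOEOOEOOOEOOEOOOE one by one yields OOE OOE O OOE OOE O OOE OOE OOE O OOE OOE O OOE OOE OOE O; concatenated:

OOEOOEOOOEOOEOOOEOOEOOEOOOEOOEOOOEOOEOOEO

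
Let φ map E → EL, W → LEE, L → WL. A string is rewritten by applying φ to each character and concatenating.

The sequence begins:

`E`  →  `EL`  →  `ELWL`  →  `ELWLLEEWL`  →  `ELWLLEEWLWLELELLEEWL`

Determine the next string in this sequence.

ELWLLEEWLWLELELLEEWLLEEWLELWLELWLWLELELLEEWL

φ(ELWLLEEWLWLELELLEEWL) expands symbol-by-symbol to EL WL LEE WL WL EL EL LEE WL LEE WL EL WL EL WL WL EL EL LEE WL; joining the 20 pieces gives the next term.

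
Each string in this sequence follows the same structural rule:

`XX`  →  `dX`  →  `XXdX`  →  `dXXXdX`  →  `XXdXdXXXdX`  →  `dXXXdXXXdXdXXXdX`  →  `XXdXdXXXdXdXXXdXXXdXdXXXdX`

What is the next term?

dXXXdXXXdXdXXXdXXXdXdXXXdXdXXXdXXXdXdXXXdX

From term 3 onward, concatenate the second-to-last term with the last: XX·dX = XXdX, dX·XXdX = dXXXdX, …
The next term joins dXXXdXXXdXdXXXdX and XXdXdXXXdXdXXXdXXXdXdXXXdX.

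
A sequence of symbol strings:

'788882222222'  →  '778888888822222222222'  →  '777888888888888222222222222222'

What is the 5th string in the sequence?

777778888888888888888888822222222222222222222222

The n-th term is n 7's then 4n 8's then 4n+3 2's (n = 1, 2, …).
At n = 5 the blocks have lengths 5, 20, 23.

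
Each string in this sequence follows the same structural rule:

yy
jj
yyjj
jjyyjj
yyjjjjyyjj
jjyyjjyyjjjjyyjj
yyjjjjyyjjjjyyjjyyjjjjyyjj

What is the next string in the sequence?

From term 3 onward, concatenate the second-to-last term with the last: yy·jj = yyjj, jj·yyjj = jjyyjj, …
Continuing: jjyyjjyyjjjjyyjj · yyjjjjyyjjjjyyjjyyjjjjyyjj gives term 8.

jjyyjjyyjjjjyyjjyyjjjjyyjjjjyyjjyyjjjjyyjj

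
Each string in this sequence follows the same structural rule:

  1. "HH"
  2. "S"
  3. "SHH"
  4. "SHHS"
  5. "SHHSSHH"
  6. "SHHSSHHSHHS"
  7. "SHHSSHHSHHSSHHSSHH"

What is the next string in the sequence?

From term 3 onward, concatenate the last term with the second-to-last: S·HH = SHH, SHH·S = SHHS, …
So term 8 is SHHSSHHSHHSSHHSSHH·SHHSSHHSHHS.

SHHSSHHSHHSSHHSSHHSHHSSHHSHHS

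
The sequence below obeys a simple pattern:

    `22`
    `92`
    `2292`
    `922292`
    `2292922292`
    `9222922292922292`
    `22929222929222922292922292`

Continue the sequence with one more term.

This is a Fibonacci-style word recurrence s(k) = s(k−2)·s(k−1): e.g. 22·92 = 2292.
Continuing: 9222922292922292 · 22929222929222922292922292 gives term 8.

922292229292229222929222929222922292922292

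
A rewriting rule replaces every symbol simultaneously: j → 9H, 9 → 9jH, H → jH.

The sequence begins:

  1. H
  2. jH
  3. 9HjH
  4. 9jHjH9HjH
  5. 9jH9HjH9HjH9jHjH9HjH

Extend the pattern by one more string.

9jH9HjH9jHjH9HjH9jHjH9HjH9jH9HjH9HjH9jHjH9HjH

Replace each of the 20 characters of 9jH9HjH9HjH9jHjH9HjH in place — 9jH 9H jH 9jH jH 9H jH 9jH jH 9H jH 9jH 9H jH 9H jH 9jH jH 9H jH — and concatenate.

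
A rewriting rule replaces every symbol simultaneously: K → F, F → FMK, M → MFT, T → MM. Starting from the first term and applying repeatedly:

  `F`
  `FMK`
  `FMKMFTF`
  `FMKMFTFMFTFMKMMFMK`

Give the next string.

FMKMFTFMFTFMKMMFMKMFTFMKMMFMKMFTFMFTMFTFMKMFTF

Replace each of the 18 characters of FMKMFTFMFTFMKMMFMK in place — FMK MFT F MFT FMK MM FMK MFT FMK MM FMK MFT F MFT MFT FMK MFT F — and concatenate.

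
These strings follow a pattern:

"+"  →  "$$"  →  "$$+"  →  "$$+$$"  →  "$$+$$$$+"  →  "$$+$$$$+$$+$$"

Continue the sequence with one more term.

$$+$$$$+$$+$$$$+$$$$+

Each term (from the third on) is the previous term followed by the one before it: term 3 = $$·+ = $$+.
Continuing: $$+$$$$+$$+$$ · $$+$$$$+ gives term 7.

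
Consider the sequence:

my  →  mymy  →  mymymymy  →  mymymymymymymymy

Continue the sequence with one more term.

mymymymymymymymymymymymymymymymy

Each string is two copies of the previous one concatenated.
So the next term is two copies of mymymymymymymymy.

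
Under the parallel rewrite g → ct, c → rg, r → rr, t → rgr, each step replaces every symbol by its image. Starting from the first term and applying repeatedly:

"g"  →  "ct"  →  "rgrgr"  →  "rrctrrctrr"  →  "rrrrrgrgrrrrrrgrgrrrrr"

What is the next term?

φ(rrrrrgrgrrrrrrgrgrrrrr) expands symbol-by-symbol to rr rr rr rr rr ct rr ct rr rr rr rr rr rr ct rr ct rr rr rr rr rr; joining the 22 pieces gives the next term.

rrrrrrrrrrctrrctrrrrrrrrrrrrctrrctrrrrrrrrrr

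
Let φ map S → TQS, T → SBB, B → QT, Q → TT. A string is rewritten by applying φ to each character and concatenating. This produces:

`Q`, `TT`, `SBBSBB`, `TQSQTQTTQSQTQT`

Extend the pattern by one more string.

Rewriting the 14 symbols of TQSQTQTTQSQTQT one by one yields SBB TT TQS TT SBB TT SBB SBB TT TQS TT SBB TT SBB; concatenated:

SBBTTTQSTTSBBTTSBBSBBTTTQSTTSBBTTSBB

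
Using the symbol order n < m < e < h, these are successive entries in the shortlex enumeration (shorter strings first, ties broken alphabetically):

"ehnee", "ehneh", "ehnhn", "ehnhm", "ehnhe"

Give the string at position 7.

ehmnn

Advancing 2 positions from ehnhe through ehnhe → ehnhh reaches term 7.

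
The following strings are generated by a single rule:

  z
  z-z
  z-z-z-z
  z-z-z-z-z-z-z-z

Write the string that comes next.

Every step duplicates the string with '-' between the halves.
One more doubling of z-z-z-z-z-z-z-z gives the answer.

z-z-z-z-z-z-z-z-z-z-z-z-z-z-z-z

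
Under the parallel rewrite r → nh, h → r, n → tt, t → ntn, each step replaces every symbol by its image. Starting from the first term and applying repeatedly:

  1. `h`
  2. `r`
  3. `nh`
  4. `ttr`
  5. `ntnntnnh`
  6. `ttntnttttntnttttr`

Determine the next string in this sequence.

φ(ttntnttttntnttttr) expands symbol-by-symbol to ntn ntn tt ntn tt ntn ntn ntn ntn tt ntn tt ntn ntn ntn ntn nh; joining the 17 pieces gives the next term.

ntnntnttntnttntnntnntnntnttntnttntnntnntnntnnh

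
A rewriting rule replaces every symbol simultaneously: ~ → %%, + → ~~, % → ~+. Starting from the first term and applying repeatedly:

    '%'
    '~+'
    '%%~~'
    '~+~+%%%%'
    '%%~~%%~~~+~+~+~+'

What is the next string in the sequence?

~+~+%%%%~+~+%%%%%%~~%%~~%%~~%%~~

Applying the rule to each of the 16 symbols of %%~~%%~~~+~+~+~+ gives the pieces ~+ ~+ %% %% ~+ ~+ %% %% %% ~~ %% ~~ %% ~~ %% ~~, which concatenate to the answer.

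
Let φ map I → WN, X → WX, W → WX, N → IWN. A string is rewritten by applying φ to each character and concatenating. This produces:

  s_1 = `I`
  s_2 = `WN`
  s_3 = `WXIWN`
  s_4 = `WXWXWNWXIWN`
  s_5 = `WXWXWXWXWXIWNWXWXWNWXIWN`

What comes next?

WXWXWXWXWXWXWXWXWXWXWNWXIWNWXWXWXWXWXIWNWXWXWNWXIWN

φ(WXWXWXWXWXIWNWXWXWNWXIWN) expands symbol-by-symbol to WX WX WX WX WX WX WX WX WX WX WN WX IWN WX WX WX WX WX IWN WX WX WN WX IWN; joining the 24 pieces gives the next term.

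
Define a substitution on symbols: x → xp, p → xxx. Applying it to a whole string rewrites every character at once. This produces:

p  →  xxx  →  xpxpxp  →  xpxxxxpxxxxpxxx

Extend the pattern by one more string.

xpxxxxpxpxpxpxxxxpxpxpxpxxxxpxpxp

Applying the rule to each of the 15 symbols of xpxxxxpxxxxpxxx gives the pieces xp xxx xp xp xp xp xxx xp xp xp xp xxx xp xp xp, which concatenate to the answer.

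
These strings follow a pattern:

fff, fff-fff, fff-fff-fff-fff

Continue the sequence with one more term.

fff-fff-fff-fff-fff-fff-fff-fff

Each string is two copies of the previous one joined by '-'.
So the next term is two copies of fff-fff-fff-fff with '-' between the halves.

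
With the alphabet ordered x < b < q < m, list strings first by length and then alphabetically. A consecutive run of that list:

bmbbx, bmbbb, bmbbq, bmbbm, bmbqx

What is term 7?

Advancing 2 positions from bmbqx through bmbqx → bmbqb reaches term 7.

bmbqq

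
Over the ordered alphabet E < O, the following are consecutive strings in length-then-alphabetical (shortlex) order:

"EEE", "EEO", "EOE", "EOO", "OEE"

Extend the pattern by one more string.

Treat OEE as a base-2 numeral over the given alphabet and add one, carrying through any trailing O's.

OEO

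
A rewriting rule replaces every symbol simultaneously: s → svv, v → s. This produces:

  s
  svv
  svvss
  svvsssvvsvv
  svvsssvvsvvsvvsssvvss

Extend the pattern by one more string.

svvsssvvsvvsvvsssvvsssvvsssvvsvvsvvsssvvsvv

Replace each of the 21 characters of svvsssvvsvvsvvsssvvss in place — svv s s svv svv svv s s svv s s svv s s svv svv svv s s svv svv — and concatenate.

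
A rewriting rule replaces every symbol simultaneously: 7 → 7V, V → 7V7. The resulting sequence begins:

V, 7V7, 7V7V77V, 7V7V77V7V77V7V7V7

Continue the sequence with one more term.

7V7V77V7V77V7V7V77V7V77V7V7V77V7V77V7V77V

Replace each of the 17 characters of 7V7V77V7V77V7V7V7 in place — 7V 7V7 7V 7V7 7V 7V 7V7 7V 7V7 7V 7V 7V7 7V 7V7 7V 7V7 7V — and concatenate.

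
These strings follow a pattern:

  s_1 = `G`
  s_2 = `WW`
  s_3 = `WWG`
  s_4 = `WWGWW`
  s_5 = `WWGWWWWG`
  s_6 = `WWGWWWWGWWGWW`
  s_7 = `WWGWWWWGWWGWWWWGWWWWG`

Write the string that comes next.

WWGWWWWGWWGWWWWGWWWWGWWGWWWWGWWGWW

This is a Fibonacci-style word recurrence s(k) = s(k−1)·s(k−2): e.g. WW·G = WWG.
Continuing: WWGWWWWGWWGWWWWGWWWWG · WWGWWWWGWWGWW gives term 8.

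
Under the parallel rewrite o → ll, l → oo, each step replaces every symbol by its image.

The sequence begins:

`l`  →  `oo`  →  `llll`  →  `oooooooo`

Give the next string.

Expanding oooooooo: o→ll, o→ll, o→ll, o→ll, o→ll, o→ll, o→ll, o→ll. Concatenated: ll ll ll ll ll ll ll ll.

llllllllllllllll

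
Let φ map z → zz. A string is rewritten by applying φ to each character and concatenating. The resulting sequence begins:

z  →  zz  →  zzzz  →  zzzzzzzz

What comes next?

Rewriting each symbol of zzzzzzzz: z→zz, z→zz, z→zz, z→zz, z→zz, z→zz, z→zz, z→zz, which concatenates to zz zz zz zz zz zz zz zz.

zzzzzzzzzzzzzzzz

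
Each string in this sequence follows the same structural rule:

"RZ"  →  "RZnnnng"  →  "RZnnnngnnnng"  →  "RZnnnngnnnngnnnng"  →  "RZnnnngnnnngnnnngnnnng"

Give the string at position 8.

The strings grow by a fixed suffix nnnng each time.
From RZnnnngnnnngnnnngnnnng, 3 further steps: RZnnnngnnnngnnnngnnnng → RZnnnngnnnngnnnngnnnngnnnng → RZnnnngnnnngnnnngnnnngnnnngnnnng → (answer).

RZnnnngnnnngnnnngnnnngnnnngnnnngnnnng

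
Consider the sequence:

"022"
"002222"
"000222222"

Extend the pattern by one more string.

The n-th term is n 0's then 2n 2's (n = 1, 2, …).
For the next term, n = 4, so the run lengths are 4, 8.

000022222222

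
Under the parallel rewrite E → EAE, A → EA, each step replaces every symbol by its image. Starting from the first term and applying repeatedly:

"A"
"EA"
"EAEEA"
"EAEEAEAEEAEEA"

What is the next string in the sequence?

Rewriting the 13 symbols of EAEEAEAEEAEEA one by one yields EAE EA EAE EAE EA EAE EA EAE EAE EA EAE EAE EA; concatenated:

EAEEAEAEEAEEAEAEEAEAEEAEEAEAEEAEEA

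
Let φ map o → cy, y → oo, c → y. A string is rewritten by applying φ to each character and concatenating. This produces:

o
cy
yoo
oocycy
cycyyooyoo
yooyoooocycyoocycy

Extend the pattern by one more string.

φ(yooyoooocycyoocycy) expands symbol-by-symbol to oo cy cy oo cy cy cy cy y oo y oo cy cy y oo y oo; joining the 18 pieces gives the next term.

oocycyoocycycycyyooyoocycyyooyoo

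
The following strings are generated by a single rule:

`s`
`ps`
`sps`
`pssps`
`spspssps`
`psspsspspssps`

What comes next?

This is a Fibonacci-style word recurrence s(k) = s(k−2)·s(k−1): e.g. s·ps = sps.
Continuing: spspssps · psspsspspssps gives term 7.

spspsspspsspsspspssps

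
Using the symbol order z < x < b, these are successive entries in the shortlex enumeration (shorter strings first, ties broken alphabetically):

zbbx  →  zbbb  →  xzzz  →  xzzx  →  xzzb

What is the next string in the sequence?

xzxz

The successor of xzzb increments the rightmost position that isn't already b and resets every position after it to z.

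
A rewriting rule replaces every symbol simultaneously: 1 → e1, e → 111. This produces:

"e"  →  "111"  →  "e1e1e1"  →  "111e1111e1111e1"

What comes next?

e1e1e1111e1e1e1e1111e1e1e1e1111e1

Applying the rule to each of the 15 symbols of 111e1111e1111e1 gives the pieces e1 e1 e1 111 e1 e1 e1 e1 111 e1 e1 e1 e1 111 e1, which concatenate to the answer.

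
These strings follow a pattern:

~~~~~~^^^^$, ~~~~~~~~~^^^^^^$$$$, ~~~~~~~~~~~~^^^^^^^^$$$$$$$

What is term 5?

Each string has the form ~^{3n+3} ^^{2n+2} $^{3n-2} (n = 1, 2, …).
At n = 5 the blocks have lengths 18, 12, 13.

~~~~~~~~~~~~~~~~~~^^^^^^^^^^^^$$$$$$$$$$$$$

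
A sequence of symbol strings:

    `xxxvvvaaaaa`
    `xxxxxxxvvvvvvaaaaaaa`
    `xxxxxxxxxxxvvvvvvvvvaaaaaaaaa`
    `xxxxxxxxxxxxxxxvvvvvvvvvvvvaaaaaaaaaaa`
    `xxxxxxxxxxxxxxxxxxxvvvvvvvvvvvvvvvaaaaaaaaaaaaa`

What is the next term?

xxxxxxxxxxxxxxxxxxxxxxxvvvvvvvvvvvvvvvvvvaaaaaaaaaaaaaaa

The n-th term is 4n-1 x's then 3n v's then 2n+3 a's (n = 1, 2, …).
For the next term, n = 6, so the run lengths are 23, 18, 15.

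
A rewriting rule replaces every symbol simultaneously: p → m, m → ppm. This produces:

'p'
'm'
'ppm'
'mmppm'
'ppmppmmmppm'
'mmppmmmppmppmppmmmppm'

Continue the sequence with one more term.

Rewriting the 21 symbols of mmppmmmppmppmppmmmppm one by one yields ppm ppm m m ppm ppm ppm m m ppm m m ppm m m ppm ppm ppm m m ppm; concatenated:

ppmppmmmppmppmppmmmppmmmppmmmppmppmppmmmppm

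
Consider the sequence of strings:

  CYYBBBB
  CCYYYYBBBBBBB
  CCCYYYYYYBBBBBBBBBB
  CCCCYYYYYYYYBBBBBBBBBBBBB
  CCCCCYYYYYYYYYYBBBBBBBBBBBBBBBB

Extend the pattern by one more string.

Reading off run lengths: C runs 1, 2, 3, 4, 5; Y runs 2, 4, 6, 8, 10; B runs 4, 7, 10, 13, 16 — each is linear in n (n = 1, 2, …).
Setting n = 6 gives 6, 12, 19 characters in each block.

CCCCCCYYYYYYYYYYYYBBBBBBBBBBBBBBBBBBB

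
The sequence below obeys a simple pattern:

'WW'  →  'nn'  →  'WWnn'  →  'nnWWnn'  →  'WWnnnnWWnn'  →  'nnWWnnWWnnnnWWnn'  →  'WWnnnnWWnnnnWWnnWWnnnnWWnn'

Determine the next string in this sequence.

nnWWnnWWnnnnWWnnWWnnnnWWnnnnWWnnWWnnnnWWnn

From term 3 onward, concatenate the second-to-last term with the last: WW·nn = WWnn, nn·WWnn = nnWWnn, …
So term 8 is nnWWnnWWnnnnWWnn·WWnnnnWWnnnnWWnnWWnnnnWWnn.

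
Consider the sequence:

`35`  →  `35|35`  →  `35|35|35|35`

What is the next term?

Each string is two copies of the previous one joined by '|'.
So the next term is two copies of 35|35|35|35 with '|' between the halves.

35|35|35|35|35|35|35|35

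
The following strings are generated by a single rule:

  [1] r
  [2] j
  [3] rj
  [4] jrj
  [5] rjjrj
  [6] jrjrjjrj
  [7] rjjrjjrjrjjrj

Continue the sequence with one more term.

jrjrjjrjrjjrjjrjrjjrj

From term 3 onward, concatenate the second-to-last term with the last: r·j = rj, j·rj = jrj, …
Continuing: jrjrjjrj · rjjrjjrjrjjrj gives term 8.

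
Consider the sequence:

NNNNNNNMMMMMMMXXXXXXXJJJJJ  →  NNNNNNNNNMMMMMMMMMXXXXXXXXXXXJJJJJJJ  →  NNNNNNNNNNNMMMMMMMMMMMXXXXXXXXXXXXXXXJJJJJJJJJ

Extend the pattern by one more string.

NNNNNNNNNNNNNMMMMMMMMMMMMMXXXXXXXXXXXXXXXXXXXJJJJJJJJJJJ

Reading off run lengths: N runs 7, 9, 11; M runs 7, 9, 11; X runs 7, 11, 15; J runs 5, 7, 9 — each is linear in n, where the shown terms are n = 2, 3, 4.
At n = 5 the blocks have lengths 13, 13, 19, 11.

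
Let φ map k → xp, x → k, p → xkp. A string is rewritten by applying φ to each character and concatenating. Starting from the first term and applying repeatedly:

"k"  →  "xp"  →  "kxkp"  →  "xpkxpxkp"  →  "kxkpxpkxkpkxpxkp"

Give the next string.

xpkxpxkpkxkpxpkxpxkpxpkxkpkxpxkp

φ(kxkpxpkxkpkxpxkp) expands symbol-by-symbol to xp k xp xkp k xkp xp k xp xkp xp k xkp k xp xkp; joining the 16 pieces gives the next term.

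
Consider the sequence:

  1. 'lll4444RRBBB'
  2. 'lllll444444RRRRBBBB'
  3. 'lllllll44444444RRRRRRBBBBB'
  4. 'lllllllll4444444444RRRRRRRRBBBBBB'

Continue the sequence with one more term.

The n-th term is 2n+1 l's then 2n+2 4's then 2n R's then n+2 B's (n = 1, 2, …).
At n = 5 the blocks have lengths 11, 12, 10, 7.

lllllllllll444444444444RRRRRRRRRRBBBBBBB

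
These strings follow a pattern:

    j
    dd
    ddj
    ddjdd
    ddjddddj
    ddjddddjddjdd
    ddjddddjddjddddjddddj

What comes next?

This is a Fibonacci-style word recurrence s(k) = s(k−1)·s(k−2): e.g. dd·j = ddj.
The next term joins ddjddddjddjddddjddddj and ddjddddjddjdd.

ddjddddjddjddddjddddjddjddddjddjdd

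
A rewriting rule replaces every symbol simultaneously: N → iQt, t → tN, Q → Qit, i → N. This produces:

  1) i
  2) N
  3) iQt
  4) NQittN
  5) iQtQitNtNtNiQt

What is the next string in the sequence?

NQittNQitNtNiQttNiQttNiQtNQittN

Applying the rule to each of the 14 symbols of iQtQitNtNtNiQt gives the pieces N Qit tN Qit N tN iQt tN iQt tN iQt N Qit tN, which concatenate to the answer.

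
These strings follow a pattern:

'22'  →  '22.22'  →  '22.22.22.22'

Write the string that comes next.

Each string is two copies of the previous one joined by '.'.
So the next term is two copies of 22.22.22.22 with '.' between the halves.

22.22.22.22.22.22.22.22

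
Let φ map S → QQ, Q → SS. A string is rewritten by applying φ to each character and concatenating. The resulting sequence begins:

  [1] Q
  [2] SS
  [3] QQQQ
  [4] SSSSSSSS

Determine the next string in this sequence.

QQQQQQQQQQQQQQQQ

Expanding SSSSSSSS: S→QQ, S→QQ, S→QQ, S→QQ, S→QQ, S→QQ, S→QQ, S→QQ. Concatenated: QQ QQ QQ QQ QQ QQ QQ QQ.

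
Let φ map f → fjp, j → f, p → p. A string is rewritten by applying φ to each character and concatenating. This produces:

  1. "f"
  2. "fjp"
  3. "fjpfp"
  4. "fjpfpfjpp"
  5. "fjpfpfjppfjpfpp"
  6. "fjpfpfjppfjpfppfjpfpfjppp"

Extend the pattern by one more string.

Replace each of the 25 characters of fjpfpfjppfjpfppfjpfpfjppp in place — fjp f p fjp p fjp f p p fjp f p fjp p p fjp f p fjp p fjp f p p p — and concatenate.

fjpfpfjppfjpfppfjpfpfjpppfjpfpfjppfjpfppp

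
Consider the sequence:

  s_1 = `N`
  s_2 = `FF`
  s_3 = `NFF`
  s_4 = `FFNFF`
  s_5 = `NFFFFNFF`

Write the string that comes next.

From term 3 onward, concatenate the second-to-last term with the last: N·FF = NFF, FF·NFF = FFNFF, …
Continuing: FFNFF · NFFFFNFF gives term 6.

FFNFFNFFFFNFF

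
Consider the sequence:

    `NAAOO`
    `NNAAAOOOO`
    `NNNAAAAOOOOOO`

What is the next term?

NNNNAAAAAOOOOOOOO

The n-th term is n N's then n+1 A's then 2n O's (n = 1, 2, …).
At n = 4 the blocks have lengths 4, 5, 8.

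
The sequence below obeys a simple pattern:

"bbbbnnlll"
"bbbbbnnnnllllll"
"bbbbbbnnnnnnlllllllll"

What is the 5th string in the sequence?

bbbbbbbbnnnnnnnnnnlllllllllllllll

Term n consists of n+3 b's, followed by 2n n's, followed by 3n l's (n = 1, 2, …).
At n = 5 the blocks have lengths 8, 10, 15.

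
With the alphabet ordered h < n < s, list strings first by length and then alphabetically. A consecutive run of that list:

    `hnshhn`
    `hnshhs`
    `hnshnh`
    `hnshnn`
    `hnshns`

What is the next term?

hnshsh

The successor of hnshns increments the rightmost position that isn't already s and resets every position after it to h.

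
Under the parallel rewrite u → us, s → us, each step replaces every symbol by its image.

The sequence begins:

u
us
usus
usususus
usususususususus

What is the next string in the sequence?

Replace each of the 16 characters of usususususususus in place — us us us us us us us us us us us us us us us us — and concatenate.

usususususususususususususususus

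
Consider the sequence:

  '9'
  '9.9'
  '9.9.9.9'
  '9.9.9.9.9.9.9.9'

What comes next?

s(k+1) = s(k)·.·s(k) — each term doubles the last with '.' between the halves.
Doubling 9.9.9.9.9.9.9.9 with '.' between the halves:

9.9.9.9.9.9.9.9.9.9.9.9.9.9.9.9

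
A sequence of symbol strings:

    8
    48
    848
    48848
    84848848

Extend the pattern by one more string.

Each term (from the third on) is the two preceding terms concatenated in order: term 3 = 8·48 = 848.
The next term joins 48848 and 84848848.

4884884848848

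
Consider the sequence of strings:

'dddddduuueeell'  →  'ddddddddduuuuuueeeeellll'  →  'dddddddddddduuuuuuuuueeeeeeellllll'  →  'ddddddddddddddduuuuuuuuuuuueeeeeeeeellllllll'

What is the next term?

Reading off run lengths: d runs 6, 9, 12, 15; u runs 3, 6, 9, 12; e runs 3, 5, 7, 9; l runs 2, 4, 6, 8 — each is linear in n (n = 1, 2, …).
For the next term, n = 5, so the run lengths are 18, 15, 11, 10.

dddddddddddddddddduuuuuuuuuuuuuuueeeeeeeeeeellllllllll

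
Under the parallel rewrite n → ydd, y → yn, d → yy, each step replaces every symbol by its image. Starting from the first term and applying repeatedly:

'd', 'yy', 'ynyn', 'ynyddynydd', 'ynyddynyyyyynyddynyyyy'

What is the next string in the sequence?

ynyddynyyyyynyddynynynynynyddynyyyyynyddynynynyn

φ(ynyddynyyyyynyddynyyyy) expands symbol-by-symbol to yn ydd yn yy yy yn ydd yn yn yn yn yn ydd yn yy yy yn ydd yn yn yn yn; joining the 22 pieces gives the next term.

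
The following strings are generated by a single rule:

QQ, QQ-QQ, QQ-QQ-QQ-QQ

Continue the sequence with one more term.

s(k+1) = s(k)·-·s(k) — each term doubles the last with '-' between the halves.
Doubling QQ-QQ-QQ-QQ with '-' between the halves:

QQ-QQ-QQ-QQ-QQ-QQ-QQ-QQ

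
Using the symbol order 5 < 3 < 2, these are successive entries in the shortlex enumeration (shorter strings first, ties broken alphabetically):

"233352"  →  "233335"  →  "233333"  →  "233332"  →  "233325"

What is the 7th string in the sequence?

233322

Advancing 2 positions from 233325 through 233325 → 233323 reaches term 7.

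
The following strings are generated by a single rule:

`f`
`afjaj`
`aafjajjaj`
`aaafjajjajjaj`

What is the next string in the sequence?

Every step adds a to the front and jaj to the end of the previous string.
So the next term is a·aaafjajjajjaj·jaj.

aaaafjajjajjajjaj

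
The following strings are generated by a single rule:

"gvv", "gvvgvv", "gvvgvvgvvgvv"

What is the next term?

Every step duplicates the string.
Doubling gvvgvvgvvgvv:

gvvgvvgvvgvvgvvgvvgvvgvv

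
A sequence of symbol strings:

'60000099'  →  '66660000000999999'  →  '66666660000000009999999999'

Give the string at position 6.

66666666666666660000000000000009999999999999999999999

Term n consists of 3n-2 6's, followed by 2n+3 0's, followed by 4n-2 9's (n = 1, 2, …).
At n = 6 the blocks have lengths 16, 15, 22.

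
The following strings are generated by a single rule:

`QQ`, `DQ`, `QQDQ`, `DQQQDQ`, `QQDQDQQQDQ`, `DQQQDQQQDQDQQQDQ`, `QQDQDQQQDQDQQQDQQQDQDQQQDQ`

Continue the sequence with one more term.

This is a Fibonacci-style word recurrence s(k) = s(k−2)·s(k−1): e.g. QQ·DQ = QQDQ.
Continuing: DQQQDQQQDQDQQQDQ · QQDQDQQQDQDQQQDQQQDQDQQQDQ gives term 8.

DQQQDQQQDQDQQQDQQQDQDQQQDQDQQQDQQQDQDQQQDQ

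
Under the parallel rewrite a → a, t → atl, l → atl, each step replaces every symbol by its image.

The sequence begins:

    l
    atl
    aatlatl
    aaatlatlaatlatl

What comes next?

aaaatlatlaatlatlaaatlatlaatlatl

φ(aaatlatlaatlatl) expands symbol-by-symbol to a a a atl atl a atl atl a a atl atl a atl atl; joining the 15 pieces gives the next term.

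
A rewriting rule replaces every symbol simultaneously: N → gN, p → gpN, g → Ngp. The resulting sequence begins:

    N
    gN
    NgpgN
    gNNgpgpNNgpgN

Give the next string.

Rewriting the 13 symbols of gNNgpgpNNgpgN one by one yields Ngp gN gN Ngp gpN Ngp gpN gN gN Ngp gpN Ngp gN; concatenated:

NgpgNgNNgpgpNNgpgpNgNgNNgpgpNNgpgN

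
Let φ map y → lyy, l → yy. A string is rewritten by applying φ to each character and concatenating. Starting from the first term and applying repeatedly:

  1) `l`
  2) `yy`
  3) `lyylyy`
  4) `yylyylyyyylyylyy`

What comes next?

φ(yylyylyyyylyylyy) expands symbol-by-symbol to lyy lyy yy lyy lyy yy lyy lyy lyy lyy yy lyy lyy yy lyy lyy; joining the 16 pieces gives the next term.

lyylyyyylyylyyyylyylyylyylyyyylyylyyyylyylyy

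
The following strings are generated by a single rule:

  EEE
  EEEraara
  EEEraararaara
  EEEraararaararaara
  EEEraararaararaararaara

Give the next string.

Each term is the previous one with raara appended.
So the next term is EEEraararaararaararaara·raara.

EEEraararaararaararaararaara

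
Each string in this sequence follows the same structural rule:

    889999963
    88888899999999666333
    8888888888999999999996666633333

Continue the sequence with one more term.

The n-th term is 4n-2 8's then 3n+2 9's then 2n-1 6's then 2n-1 3's (n = 1, 2, …).
Setting n = 4 gives 14, 14, 7, 7 characters in each block.

888888888888889999999999999966666663333333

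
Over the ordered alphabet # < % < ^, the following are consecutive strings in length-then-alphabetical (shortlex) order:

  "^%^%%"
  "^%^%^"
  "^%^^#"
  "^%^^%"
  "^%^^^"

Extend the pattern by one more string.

Treat ^%^^^ as a base-3 numeral over the given alphabet and add one, carrying through any trailing ^'s.

^^###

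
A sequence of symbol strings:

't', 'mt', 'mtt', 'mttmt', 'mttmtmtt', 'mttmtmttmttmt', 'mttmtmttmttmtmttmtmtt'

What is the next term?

Each term (from the third on) is the previous term followed by the one before it: term 3 = mt·t = mtt.
So term 8 is mttmtmttmttmtmttmtmtt·mttmtmttmttmt.

mttmtmttmttmtmttmtmttmttmtmttmttmt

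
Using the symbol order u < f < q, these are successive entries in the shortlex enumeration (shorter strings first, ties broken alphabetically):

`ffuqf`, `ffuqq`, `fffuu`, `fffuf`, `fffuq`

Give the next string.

ffffu

Treat fffuq as a base-3 numeral over the given alphabet and add one, carrying through any trailing q's.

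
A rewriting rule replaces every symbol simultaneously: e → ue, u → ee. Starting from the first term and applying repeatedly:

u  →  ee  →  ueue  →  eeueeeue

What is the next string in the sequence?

ueueeeueueueeeue

Expanding eeueeeue: e→ue, e→ue, u→ee, e→ue, e→ue, e→ue, u→ee, e→ue. Concatenated: ue ue ee ue ue ue ee ue.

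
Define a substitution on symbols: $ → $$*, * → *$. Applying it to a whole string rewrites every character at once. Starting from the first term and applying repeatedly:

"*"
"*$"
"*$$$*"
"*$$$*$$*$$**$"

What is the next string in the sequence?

φ(*$$$*$$*$$**$) expands symbol-by-symbol to *$ $$* $$* $$* *$ $$* $$* *$ $$* $$* *$ *$ $$*; joining the 13 pieces gives the next term.

*$$$*$$*$$**$$$*$$**$$$*$$**$*$$$*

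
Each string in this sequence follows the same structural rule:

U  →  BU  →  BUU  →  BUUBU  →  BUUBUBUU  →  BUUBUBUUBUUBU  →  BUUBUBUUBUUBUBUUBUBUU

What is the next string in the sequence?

This is a Fibonacci-style word recurrence s(k) = s(k−1)·s(k−2): e.g. BU·U = BUU.
The next term joins BUUBUBUUBUUBUBUUBUBUU and BUUBUBUUBUUBU.

BUUBUBUUBUUBUBUUBUBUUBUUBUBUUBUUBU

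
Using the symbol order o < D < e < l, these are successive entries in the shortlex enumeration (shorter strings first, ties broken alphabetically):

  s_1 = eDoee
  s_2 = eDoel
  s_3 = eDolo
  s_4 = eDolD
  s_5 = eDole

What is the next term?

Treat eDole as a base-4 numeral over the given alphabet and add one, carrying through any trailing l's.

eDoll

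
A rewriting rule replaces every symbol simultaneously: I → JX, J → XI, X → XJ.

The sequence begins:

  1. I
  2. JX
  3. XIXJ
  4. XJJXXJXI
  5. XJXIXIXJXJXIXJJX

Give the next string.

XJXIXJJXXJJXXJXIXJXIXJJXXJXIXIXJ

Applying the rule to each of the 16 symbols of XJXIXIXJXJXIXJJX gives the pieces XJ XI XJ JX XJ JX XJ XI XJ XI XJ JX XJ XI XI XJ, which concatenate to the answer.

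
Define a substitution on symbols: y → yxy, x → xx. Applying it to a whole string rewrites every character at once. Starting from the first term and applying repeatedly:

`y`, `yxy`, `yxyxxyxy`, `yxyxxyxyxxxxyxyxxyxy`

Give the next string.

Rewriting the 20 symbols of yxyxxyxyxxxxyxyxxyxy one by one yields yxy xx yxy xx xx yxy xx yxy xx xx xx xx yxy xx yxy xx xx yxy xx yxy; concatenated:

yxyxxyxyxxxxyxyxxyxyxxxxxxxxyxyxxyxyxxxxyxyxxyxy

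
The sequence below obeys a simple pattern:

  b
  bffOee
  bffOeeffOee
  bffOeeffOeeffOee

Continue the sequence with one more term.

The strings grow by a fixed suffix ffOee each time.
Applying this once more to bffOeeffOeeffOee:

bffOeeffOeeffOeeffOee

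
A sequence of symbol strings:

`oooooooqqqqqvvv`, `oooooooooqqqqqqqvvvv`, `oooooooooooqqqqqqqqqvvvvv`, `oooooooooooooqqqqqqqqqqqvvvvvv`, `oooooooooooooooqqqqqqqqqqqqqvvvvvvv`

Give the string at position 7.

Reading off run lengths: o runs 7, 9, 11, 13, 15; q runs 5, 7, 9, 11, 13; v runs 3, 4, 5, 6, 7 — each is linear in n, where the shown terms are n = 3, 4, 5, 6, 7.
At n = 9 the blocks have lengths 19, 17, 9.

oooooooooooooooooooqqqqqqqqqqqqqqqqqvvvvvvvvv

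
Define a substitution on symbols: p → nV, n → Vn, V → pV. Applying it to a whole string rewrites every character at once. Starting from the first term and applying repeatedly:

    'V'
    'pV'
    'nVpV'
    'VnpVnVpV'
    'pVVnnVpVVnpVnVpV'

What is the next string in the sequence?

Rewriting the 16 symbols of pVVnnVpVVnpVnVpV one by one yields nV pV pV Vn Vn pV nV pV pV Vn nV pV Vn pV nV pV; concatenated:

nVpVpVVnVnpVnVpVpVVnnVpVVnpVnVpV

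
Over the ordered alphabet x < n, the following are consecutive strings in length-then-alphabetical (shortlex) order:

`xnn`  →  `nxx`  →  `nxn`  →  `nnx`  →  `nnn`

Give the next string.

After nnn the length-3 strings are exhausted; the first length-4 string is 4 copies of x.

xxxx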